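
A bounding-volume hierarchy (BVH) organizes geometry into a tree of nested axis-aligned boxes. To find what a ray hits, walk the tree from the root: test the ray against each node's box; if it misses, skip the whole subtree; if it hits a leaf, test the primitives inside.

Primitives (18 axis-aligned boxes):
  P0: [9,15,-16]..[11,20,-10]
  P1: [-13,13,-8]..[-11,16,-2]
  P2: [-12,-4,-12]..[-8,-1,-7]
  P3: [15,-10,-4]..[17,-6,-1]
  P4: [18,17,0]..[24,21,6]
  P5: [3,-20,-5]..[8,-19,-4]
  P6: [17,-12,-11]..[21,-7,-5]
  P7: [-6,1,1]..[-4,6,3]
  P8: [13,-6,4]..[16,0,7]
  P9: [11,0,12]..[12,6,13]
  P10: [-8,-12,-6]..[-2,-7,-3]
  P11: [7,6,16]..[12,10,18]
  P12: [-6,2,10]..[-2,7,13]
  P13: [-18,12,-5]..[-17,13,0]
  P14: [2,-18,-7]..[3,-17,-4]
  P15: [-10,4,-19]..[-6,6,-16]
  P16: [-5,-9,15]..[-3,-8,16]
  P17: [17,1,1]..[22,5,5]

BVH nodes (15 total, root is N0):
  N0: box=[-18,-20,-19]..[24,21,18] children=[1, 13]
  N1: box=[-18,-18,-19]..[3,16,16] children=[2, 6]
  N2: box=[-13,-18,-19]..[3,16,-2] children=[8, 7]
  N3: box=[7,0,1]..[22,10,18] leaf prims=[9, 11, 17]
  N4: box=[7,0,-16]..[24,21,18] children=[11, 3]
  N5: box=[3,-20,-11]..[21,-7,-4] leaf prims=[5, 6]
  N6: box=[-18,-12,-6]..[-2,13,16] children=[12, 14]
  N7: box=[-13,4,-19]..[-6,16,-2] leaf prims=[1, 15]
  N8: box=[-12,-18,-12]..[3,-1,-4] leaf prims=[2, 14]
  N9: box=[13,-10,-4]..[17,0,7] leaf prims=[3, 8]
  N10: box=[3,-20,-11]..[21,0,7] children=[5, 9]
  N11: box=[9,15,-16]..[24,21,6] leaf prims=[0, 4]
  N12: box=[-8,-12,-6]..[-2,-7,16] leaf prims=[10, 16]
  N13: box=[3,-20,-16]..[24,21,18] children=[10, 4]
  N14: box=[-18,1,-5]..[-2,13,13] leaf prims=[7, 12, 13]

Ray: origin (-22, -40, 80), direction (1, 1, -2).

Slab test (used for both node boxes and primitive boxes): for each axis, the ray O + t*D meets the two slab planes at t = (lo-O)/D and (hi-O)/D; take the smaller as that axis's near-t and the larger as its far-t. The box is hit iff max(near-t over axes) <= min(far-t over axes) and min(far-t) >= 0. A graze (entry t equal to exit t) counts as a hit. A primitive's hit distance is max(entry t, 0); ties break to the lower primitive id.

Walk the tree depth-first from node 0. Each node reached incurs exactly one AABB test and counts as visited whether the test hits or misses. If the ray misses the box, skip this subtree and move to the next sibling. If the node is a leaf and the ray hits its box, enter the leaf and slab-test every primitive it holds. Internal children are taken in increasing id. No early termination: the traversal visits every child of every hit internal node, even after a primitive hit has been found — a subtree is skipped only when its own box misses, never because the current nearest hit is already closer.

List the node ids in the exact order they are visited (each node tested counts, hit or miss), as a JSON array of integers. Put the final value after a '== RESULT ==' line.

Trace the traversal:
N0 x:[4,46] y:[20,61] z:[31,99/2] -> hit [31,46], descend [1, 13]
  N1 x:[4,25] y:[22,56] z:[32,99/2] -> miss, prune
  N13 x:[25,46] y:[20,61] z:[31,48] -> hit [31,46], descend [4, 10]
    N4 x:[29,46] y:[40,61] z:[31,48] -> hit [40,46], descend [3, 11]
      N3 x:[29,44] y:[40,50] z:[31,79/2] -> miss, prune
      N11 x:[31,46] y:[55,61] z:[37,48] -> miss, prune
    N10 x:[25,43] y:[20,40] z:[73/2,91/2] -> hit [73/2,40], descend [5, 9]
      N5 x:[25,43] y:[20,33] z:[42,91/2] -> miss, prune
      N9 x:[35,39] y:[30,40] z:[73/2,42] -> hit [73/2,39] leaf, test {P3(miss), P8@t=73/2}

Visited [0, 1, 13, 4, 3, 11, 10, 5, 9]. Tests: 9 box, 1 leaf. Nearest: P8.

== RESULT ==
[0, 1, 13, 4, 3, 11, 10, 5, 9]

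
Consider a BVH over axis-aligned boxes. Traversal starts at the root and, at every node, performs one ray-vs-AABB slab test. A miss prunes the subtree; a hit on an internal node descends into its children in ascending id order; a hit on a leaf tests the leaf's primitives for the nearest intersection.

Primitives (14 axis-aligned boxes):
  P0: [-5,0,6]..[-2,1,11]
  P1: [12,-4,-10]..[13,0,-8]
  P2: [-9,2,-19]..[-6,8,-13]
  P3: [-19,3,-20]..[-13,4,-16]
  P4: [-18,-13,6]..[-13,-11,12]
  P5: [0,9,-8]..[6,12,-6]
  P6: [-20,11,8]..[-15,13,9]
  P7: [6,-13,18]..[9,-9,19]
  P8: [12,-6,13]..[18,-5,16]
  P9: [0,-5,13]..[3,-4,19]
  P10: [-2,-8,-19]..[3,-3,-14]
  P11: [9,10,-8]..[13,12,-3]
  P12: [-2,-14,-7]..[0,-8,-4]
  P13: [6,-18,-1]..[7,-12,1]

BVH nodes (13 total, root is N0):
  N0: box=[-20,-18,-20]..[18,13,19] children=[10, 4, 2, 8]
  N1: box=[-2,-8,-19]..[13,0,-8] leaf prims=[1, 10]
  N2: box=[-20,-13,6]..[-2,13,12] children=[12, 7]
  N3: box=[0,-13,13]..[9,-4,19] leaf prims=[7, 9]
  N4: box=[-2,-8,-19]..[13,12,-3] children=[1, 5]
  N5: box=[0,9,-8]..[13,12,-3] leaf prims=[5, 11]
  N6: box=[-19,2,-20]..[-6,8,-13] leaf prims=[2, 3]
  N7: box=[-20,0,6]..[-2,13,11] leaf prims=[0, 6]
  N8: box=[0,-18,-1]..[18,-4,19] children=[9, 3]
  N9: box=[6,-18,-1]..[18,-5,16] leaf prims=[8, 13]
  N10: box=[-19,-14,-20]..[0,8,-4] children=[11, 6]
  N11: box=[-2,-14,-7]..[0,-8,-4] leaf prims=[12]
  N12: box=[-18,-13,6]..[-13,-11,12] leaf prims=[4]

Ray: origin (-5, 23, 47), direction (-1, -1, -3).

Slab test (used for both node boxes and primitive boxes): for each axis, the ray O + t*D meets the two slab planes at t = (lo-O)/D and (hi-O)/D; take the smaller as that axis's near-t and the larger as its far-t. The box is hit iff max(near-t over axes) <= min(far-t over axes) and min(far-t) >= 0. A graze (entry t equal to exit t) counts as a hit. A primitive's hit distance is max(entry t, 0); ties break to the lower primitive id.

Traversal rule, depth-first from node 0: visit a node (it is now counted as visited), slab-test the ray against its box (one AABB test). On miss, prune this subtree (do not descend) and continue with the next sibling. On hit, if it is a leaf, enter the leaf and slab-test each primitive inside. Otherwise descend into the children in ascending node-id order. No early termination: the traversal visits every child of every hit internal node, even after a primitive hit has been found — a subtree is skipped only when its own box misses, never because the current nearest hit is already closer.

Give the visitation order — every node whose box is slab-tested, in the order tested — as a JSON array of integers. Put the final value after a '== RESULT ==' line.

Walk:
N0 x:[-23,15] y:[10,41] z:[28/3,67/3] -> hit [10,15], descend [2, 4, 8, 10]
  N2 x:[-3,15] y:[10,36] z:[35/3,41/3] -> hit [35/3,41/3], descend [7, 12]
    N7 x:[-3,15] y:[10,23] z:[12,41/3] -> hit [12,41/3] leaf, test {P0(miss), P6(miss)}
    N12 x:[8,13] y:[34,36] z:[35/3,41/3] -> miss, prune
  N4 x:[-18,-3] y:[11,31] z:[50/3,22] -> miss, prune
  N8 x:[-23,-5] y:[27,41] z:[28/3,16] -> miss, prune
  N10 x:[-5,14] y:[15,37] z:[17,67/3] -> miss, prune

Visited [0, 2, 7, 12, 4, 8, 10]. Tests: 7 box, 1 leaf. Nearest: miss.

== RESULT ==
[0, 2, 7, 12, 4, 8, 10]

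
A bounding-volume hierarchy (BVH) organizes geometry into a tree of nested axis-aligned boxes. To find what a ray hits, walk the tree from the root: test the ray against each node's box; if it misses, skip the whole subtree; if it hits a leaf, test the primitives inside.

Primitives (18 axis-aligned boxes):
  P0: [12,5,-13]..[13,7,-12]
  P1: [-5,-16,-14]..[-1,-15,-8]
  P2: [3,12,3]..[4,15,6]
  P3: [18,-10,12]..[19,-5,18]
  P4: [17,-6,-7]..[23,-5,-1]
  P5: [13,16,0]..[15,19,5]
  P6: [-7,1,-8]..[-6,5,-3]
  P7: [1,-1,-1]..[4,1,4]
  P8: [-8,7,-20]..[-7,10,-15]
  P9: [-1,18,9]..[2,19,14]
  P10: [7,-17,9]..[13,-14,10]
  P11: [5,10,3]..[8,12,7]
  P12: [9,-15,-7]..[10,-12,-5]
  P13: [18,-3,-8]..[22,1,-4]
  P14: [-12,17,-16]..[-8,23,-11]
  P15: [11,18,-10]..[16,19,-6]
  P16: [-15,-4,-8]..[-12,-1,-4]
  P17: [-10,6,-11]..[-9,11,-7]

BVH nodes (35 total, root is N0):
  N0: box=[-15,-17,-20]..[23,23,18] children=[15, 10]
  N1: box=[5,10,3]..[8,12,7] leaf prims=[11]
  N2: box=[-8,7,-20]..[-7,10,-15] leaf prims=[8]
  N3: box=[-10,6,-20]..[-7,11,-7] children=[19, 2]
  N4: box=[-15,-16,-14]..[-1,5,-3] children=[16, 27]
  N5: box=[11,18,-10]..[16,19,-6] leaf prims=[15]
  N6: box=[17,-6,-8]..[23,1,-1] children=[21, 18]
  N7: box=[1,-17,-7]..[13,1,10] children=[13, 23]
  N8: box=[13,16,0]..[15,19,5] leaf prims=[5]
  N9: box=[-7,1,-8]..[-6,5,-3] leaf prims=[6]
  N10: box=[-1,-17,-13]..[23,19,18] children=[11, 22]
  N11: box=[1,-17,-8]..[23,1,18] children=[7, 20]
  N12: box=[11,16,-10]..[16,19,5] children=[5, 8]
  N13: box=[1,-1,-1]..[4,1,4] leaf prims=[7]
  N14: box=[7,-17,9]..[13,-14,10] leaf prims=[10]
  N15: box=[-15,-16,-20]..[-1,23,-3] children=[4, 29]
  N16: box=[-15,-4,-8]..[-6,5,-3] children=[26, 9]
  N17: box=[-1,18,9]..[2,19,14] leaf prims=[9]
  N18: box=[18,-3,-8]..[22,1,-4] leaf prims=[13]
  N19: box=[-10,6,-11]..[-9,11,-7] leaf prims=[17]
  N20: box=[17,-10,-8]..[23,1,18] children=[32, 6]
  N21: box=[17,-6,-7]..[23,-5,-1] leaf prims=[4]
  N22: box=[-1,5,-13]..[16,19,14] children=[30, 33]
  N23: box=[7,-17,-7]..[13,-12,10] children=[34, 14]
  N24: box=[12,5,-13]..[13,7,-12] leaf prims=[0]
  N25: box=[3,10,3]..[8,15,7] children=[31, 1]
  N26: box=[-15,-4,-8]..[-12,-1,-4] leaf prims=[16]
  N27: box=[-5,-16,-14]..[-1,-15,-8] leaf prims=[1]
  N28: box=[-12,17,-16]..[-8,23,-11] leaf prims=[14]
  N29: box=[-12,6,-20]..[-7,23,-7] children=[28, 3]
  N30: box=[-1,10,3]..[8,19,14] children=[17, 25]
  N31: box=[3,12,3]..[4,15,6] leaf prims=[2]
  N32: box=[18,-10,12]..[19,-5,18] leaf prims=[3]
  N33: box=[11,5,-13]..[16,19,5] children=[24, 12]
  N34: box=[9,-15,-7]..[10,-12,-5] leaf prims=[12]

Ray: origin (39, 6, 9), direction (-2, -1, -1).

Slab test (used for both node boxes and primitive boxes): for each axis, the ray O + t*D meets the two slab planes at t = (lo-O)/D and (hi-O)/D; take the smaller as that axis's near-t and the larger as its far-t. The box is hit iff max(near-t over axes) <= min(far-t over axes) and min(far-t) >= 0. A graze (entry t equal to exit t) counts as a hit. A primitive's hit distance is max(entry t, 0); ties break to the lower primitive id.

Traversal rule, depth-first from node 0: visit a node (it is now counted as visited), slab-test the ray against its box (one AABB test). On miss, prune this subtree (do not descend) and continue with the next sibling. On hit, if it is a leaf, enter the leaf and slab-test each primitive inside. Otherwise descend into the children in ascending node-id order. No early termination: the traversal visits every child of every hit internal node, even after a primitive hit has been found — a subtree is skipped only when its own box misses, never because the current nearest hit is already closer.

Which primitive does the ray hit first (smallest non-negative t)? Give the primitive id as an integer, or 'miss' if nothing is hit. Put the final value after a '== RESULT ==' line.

Walk:
N0 x:[8,27] y:[-17,23] z:[-9,29] -> hit [8,23], descend [10, 15]
  N10 x:[8,20] y:[-13,23] z:[-9,22] -> hit [8,20], descend [11, 22]
    N11 x:[8,19] y:[5,23] z:[-9,17] -> hit [8,17], descend [7, 20]
      N7 x:[13,19] y:[5,23] z:[-1,16] -> hit [13,16], descend [13, 23]
        N13 x:[35/2,19] y:[5,7] z:[5,10] -> miss, prune
        N23 x:[13,16] y:[18,23] z:[-1,16] -> miss, prune
      N20 x:[8,11] y:[5,16] z:[-9,17] -> hit [8,11], descend [6, 32]
        N6 x:[8,11] y:[5,12] z:[10,17] -> hit [10,11], descend [18, 21]
          N18 x:[17/2,21/2] y:[5,9] z:[13,17] -> miss, prune
          N21 x:[8,11] y:[11,12] z:[10,16] -> hit [11,11] leaf, test {P4@t=11}
        N32 x:[10,21/2] y:[11,16] z:[-9,-3] -> miss, prune
    N22 x:[23/2,20] y:[-13,1] z:[-5,22] -> miss, prune
  N15 x:[20,27] y:[-17,22] z:[12,29] -> hit [20,22], descend [4, 29]
    N4 x:[20,27] y:[1,22] z:[12,23] -> hit [20,22], descend [16, 27]
      N16 x:[45/2,27] y:[1,10] z:[12,17] -> miss, prune
      N27 x:[20,22] y:[21,22] z:[17,23] -> hit [21,22] leaf, test {P1@t=21}
    N29 x:[23,51/2] y:[-17,0] z:[16,29] -> miss, prune

Visited [0, 10, 11, 7, 13, 23, 20, 6, 18, 21, 32, 22, 15, 4, 16, 27, 29]. Tests: 17 box, 2 leaf. Nearest: P4.

== RESULT ==
4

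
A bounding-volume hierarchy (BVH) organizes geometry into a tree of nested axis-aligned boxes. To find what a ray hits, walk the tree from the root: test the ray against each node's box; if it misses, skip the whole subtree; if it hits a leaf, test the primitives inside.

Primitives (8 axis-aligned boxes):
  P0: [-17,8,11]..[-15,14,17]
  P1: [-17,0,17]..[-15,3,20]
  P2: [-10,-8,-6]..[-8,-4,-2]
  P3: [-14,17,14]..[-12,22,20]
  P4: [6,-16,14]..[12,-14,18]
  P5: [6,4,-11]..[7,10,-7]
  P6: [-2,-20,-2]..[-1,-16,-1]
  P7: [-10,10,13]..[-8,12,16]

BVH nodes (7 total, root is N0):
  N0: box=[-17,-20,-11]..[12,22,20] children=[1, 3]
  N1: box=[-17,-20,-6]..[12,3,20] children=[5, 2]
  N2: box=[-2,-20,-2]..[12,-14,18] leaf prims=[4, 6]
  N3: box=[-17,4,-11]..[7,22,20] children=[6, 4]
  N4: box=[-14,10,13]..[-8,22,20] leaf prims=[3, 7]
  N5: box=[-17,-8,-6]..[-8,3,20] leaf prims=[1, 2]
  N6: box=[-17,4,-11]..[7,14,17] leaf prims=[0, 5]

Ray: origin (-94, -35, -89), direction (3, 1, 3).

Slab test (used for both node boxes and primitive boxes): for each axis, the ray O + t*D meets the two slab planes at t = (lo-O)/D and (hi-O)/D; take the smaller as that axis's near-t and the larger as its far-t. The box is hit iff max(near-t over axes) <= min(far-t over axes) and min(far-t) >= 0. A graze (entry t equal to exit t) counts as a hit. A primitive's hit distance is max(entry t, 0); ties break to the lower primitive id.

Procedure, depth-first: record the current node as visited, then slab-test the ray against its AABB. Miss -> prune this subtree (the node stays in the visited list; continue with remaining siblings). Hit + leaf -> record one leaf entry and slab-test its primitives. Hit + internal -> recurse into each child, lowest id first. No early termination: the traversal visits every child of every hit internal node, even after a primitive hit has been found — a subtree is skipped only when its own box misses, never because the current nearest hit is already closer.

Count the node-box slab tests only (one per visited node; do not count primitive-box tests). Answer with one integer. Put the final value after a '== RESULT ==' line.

Trace the traversal:
N0 x:[77/3,106/3] y:[15,57] z:[26,109/3] -> hit [26,106/3], descend [1, 3]
  N1 x:[77/3,106/3] y:[15,38] z:[83/3,109/3] -> hit [83/3,106/3], descend [2, 5]
    N2 x:[92/3,106/3] y:[15,21] z:[29,107/3] -> miss, prune
    N5 x:[77/3,86/3] y:[27,38] z:[83/3,109/3] -> hit [83/3,86/3] leaf, test {P1(miss), P2@t=28}
  N3 x:[77/3,101/3] y:[39,57] z:[26,109/3] -> miss, prune

5 AABB tests over nodes [0, 1, 2, 5, 3]; 1 leaf entered; closest P2.

== RESULT ==
5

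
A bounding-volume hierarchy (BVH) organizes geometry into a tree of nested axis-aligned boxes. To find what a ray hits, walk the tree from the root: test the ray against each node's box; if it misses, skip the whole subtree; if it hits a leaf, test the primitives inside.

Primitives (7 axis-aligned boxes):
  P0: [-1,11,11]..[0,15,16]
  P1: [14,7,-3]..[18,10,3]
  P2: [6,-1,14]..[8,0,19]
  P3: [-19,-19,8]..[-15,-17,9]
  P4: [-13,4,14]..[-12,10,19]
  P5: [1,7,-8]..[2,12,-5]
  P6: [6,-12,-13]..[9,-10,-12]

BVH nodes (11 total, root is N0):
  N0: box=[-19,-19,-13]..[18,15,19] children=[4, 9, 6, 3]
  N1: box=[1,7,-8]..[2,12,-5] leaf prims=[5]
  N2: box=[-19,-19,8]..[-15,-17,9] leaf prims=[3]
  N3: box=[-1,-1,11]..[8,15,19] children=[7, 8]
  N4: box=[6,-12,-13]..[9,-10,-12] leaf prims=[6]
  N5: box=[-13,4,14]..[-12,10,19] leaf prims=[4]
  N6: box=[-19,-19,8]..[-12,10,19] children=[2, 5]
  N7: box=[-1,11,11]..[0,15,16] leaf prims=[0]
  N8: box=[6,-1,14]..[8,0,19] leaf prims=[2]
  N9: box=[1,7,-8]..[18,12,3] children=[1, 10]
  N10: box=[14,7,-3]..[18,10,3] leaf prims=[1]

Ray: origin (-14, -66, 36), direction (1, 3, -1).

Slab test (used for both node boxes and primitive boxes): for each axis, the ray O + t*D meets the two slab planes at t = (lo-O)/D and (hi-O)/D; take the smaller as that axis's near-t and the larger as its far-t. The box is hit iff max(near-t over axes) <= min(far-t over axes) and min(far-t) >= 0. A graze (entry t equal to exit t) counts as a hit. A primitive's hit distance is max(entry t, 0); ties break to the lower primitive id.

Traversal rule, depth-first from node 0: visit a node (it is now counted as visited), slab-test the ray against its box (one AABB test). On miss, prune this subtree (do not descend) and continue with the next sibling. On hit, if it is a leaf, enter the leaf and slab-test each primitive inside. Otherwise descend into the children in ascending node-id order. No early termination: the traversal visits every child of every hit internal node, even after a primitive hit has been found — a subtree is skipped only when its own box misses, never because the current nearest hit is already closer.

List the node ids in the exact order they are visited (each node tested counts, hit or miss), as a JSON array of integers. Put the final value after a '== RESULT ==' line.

Traverse from the root:
N0 x:[-5,32] y:[47/3,27] z:[17,49] -> hit [17,27], descend [3, 4, 6, 9]
  N3 x:[13,22] y:[65/3,27] z:[17,25] -> hit [65/3,22], descend [7, 8]
    N7 x:[13,14] y:[77/3,27] z:[20,25] -> miss, prune
    N8 x:[20,22] y:[65/3,22] z:[17,22] -> hit [65/3,22] leaf, test {P2@t=65/3}
  N4 x:[20,23] y:[18,56/3] z:[48,49] -> miss, prune
  N6 x:[-5,2] y:[47/3,76/3] z:[17,28] -> miss, prune
  N9 x:[15,32] y:[73/3,26] z:[33,44] -> miss, prune

7 AABB tests over nodes [0, 3, 7, 8, 4, 6, 9]; 1 leaf entered; closest P2.

== RESULT ==
[0, 3, 7, 8, 4, 6, 9]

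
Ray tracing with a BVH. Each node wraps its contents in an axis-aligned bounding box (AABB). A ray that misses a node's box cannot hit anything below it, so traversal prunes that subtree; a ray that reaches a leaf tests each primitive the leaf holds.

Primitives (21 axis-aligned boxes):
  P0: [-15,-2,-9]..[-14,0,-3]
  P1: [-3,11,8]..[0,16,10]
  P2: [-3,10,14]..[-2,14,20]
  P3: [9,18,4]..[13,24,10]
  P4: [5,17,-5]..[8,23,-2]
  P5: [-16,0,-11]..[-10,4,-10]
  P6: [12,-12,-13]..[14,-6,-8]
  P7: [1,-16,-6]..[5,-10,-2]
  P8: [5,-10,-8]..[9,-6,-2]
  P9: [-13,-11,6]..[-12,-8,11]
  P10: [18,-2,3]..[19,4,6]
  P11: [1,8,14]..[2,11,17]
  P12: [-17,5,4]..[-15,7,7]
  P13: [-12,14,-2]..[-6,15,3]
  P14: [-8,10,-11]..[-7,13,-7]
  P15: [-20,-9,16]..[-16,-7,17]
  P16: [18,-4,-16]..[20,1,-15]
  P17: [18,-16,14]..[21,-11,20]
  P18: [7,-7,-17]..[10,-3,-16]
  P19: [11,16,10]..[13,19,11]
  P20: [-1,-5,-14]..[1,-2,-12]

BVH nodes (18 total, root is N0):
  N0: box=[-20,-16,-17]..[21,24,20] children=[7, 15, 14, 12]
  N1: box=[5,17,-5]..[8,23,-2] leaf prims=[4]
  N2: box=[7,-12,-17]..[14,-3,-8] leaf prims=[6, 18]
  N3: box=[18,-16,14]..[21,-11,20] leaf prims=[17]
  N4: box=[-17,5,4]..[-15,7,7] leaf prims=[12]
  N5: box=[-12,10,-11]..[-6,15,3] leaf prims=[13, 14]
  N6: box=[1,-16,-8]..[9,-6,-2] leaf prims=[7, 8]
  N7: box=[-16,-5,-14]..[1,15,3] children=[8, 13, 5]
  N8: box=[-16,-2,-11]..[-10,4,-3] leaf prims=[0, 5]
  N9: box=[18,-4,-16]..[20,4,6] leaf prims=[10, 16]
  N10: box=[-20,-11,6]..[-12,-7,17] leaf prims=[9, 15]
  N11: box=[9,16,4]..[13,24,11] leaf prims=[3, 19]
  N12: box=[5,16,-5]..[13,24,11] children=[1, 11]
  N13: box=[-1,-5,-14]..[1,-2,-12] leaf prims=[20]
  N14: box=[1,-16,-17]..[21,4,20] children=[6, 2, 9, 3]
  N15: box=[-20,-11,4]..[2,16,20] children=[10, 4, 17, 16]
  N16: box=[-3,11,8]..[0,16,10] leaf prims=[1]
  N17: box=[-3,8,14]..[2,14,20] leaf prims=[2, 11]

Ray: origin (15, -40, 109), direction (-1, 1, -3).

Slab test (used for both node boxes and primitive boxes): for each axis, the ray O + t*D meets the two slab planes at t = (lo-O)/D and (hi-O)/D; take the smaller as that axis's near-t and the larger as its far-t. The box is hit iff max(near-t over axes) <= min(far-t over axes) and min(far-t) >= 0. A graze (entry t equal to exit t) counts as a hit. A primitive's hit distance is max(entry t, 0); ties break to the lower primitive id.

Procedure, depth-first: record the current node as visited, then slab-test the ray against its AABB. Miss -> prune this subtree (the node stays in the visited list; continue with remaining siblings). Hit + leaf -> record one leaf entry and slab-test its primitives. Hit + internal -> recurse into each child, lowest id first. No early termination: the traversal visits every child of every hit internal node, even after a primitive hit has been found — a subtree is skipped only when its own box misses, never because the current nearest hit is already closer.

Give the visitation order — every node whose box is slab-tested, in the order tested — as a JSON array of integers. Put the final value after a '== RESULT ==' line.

Traverse from the root:
N0 x:[-6,35] y:[24,64] z:[89/3,42] -> hit [89/3,35], descend [7, 12, 14, 15]
  N7 x:[14,31] y:[35,55] z:[106/3,41] -> miss, prune
  N12 x:[2,10] y:[56,64] z:[98/3,38] -> miss, prune
  N14 x:[-6,14] y:[24,44] z:[89/3,42] -> miss, prune
  N15 x:[13,35] y:[29,56] z:[89/3,35] -> hit [89/3,35], descend [4, 10, 16, 17]
    N4 x:[30,32] y:[45,47] z:[34,35] -> miss, prune
    N10 x:[27,35] y:[29,33] z:[92/3,103/3] -> hit [92/3,33] leaf, test {P9(miss), P15@t=31}
    N16 x:[15,18] y:[51,56] z:[33,101/3] -> miss, prune
    N17 x:[13,18] y:[48,54] z:[89/3,95/3] -> miss, prune

Summary -> nodes [0, 7, 12, 14, 15, 4, 10, 16, 17]; box-tests=9; leaf-entries=1; first=P15

== RESULT ==
[0, 7, 12, 14, 15, 4, 10, 16, 17]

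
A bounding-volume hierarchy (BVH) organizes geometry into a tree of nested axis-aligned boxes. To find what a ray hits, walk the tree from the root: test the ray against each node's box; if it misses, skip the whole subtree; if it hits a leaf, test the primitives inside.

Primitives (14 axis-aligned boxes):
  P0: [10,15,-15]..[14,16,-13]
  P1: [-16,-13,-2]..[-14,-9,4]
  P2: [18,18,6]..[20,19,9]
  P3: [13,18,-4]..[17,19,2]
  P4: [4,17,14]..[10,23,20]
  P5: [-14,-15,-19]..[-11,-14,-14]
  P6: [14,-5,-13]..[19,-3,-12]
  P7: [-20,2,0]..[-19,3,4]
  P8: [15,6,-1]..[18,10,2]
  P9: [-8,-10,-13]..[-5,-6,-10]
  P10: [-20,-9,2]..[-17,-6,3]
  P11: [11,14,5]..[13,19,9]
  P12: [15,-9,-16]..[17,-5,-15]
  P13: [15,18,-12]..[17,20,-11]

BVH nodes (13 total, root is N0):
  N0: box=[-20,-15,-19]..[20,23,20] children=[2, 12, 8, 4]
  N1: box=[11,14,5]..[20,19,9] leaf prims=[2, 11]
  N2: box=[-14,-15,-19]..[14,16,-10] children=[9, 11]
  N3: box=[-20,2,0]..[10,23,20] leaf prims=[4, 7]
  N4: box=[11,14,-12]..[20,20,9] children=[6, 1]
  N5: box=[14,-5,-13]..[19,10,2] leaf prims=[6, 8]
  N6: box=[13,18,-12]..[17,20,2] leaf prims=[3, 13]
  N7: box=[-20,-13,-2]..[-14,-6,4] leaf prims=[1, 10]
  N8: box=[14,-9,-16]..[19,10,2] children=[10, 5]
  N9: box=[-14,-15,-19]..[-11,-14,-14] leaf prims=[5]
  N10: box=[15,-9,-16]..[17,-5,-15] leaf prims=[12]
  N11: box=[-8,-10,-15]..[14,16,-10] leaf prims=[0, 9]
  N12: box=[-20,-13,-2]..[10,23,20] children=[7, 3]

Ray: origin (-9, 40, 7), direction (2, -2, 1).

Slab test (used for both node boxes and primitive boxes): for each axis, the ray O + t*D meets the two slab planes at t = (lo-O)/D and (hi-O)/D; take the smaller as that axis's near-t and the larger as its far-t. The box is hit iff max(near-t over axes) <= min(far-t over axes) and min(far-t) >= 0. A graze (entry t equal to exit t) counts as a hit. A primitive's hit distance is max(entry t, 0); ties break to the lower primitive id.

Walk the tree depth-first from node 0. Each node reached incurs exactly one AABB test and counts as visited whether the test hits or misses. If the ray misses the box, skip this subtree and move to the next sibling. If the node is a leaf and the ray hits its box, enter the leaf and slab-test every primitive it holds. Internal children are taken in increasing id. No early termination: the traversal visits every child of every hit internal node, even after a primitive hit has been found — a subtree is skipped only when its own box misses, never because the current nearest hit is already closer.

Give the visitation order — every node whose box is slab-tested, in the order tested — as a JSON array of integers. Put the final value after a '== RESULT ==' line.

Walk:
N0 x:[-11/2,29/2] y:[17/2,55/2] z:[-26,13] -> hit [17/2,13], descend [2, 4, 8, 12]
  N2 x:[-5/2,23/2] y:[12,55/2] z:[-26,-17] -> miss, prune
  N4 x:[10,29/2] y:[10,13] z:[-19,2] -> miss, prune
  N8 x:[23/2,14] y:[15,49/2] z:[-23,-5] -> miss, prune
  N12 x:[-11/2,19/2] y:[17/2,53/2] z:[-9,13] -> hit [17/2,19/2], descend [3, 7]
    N3 x:[-11/2,19/2] y:[17/2,19] z:[-7,13] -> hit [17/2,19/2] leaf, test {P4@t=17/2, P7(miss)}
    N7 x:[-11/2,-5/2] y:[23,53/2] z:[-9,-3] -> miss, prune

Visited [0, 2, 4, 8, 12, 3, 7]. Tests: 7 box, 1 leaf. Nearest: P4.

== RESULT ==
[0, 2, 4, 8, 12, 3, 7]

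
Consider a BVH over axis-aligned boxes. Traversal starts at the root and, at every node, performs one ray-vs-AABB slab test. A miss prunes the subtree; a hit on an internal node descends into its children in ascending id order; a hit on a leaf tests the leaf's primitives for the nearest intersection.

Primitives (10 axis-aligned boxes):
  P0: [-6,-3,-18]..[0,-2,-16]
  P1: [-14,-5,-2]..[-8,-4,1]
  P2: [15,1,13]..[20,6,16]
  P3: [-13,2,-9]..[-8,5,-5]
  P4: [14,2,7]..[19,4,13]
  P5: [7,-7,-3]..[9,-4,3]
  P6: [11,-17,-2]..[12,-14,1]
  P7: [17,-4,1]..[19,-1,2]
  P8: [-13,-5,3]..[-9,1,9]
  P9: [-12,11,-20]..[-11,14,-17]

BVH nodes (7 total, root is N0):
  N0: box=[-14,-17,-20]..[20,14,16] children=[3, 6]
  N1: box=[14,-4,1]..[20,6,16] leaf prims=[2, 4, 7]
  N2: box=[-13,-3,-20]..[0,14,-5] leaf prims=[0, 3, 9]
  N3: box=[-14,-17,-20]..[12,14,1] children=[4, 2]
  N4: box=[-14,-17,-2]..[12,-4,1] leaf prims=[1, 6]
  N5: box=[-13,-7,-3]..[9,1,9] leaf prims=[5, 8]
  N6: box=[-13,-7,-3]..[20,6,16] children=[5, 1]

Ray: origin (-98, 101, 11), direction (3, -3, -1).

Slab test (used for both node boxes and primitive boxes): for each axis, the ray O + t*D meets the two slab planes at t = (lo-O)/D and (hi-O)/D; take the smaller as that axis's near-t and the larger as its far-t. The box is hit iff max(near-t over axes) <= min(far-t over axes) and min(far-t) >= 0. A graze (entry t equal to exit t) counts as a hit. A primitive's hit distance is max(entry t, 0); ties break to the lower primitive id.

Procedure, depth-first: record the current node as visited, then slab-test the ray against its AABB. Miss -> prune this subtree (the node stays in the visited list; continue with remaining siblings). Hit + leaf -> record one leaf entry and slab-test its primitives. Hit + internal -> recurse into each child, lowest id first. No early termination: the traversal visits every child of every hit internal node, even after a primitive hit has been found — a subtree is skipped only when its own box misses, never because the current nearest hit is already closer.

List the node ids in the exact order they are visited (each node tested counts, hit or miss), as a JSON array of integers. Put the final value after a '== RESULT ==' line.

Traverse from the root:
N0 x:[28,118/3] y:[29,118/3] z:[-5,31] -> hit [29,31], descend [3, 6]
  N3 x:[28,110/3] y:[29,118/3] z:[10,31] -> hit [29,31], descend [2, 4]
    N2 x:[85/3,98/3] y:[29,104/3] z:[16,31] -> hit [29,31] leaf, test {P0(miss), P3(miss), P9@t=29}
    N4 x:[28,110/3] y:[35,118/3] z:[10,13] -> miss, prune
  N6 x:[85/3,118/3] y:[95/3,36] z:[-5,14] -> miss, prune

order=[0, 3, 2, 4, 6]  |boxes|=5  |leaves|=1  hit=P9

== RESULT ==
[0, 3, 2, 4, 6]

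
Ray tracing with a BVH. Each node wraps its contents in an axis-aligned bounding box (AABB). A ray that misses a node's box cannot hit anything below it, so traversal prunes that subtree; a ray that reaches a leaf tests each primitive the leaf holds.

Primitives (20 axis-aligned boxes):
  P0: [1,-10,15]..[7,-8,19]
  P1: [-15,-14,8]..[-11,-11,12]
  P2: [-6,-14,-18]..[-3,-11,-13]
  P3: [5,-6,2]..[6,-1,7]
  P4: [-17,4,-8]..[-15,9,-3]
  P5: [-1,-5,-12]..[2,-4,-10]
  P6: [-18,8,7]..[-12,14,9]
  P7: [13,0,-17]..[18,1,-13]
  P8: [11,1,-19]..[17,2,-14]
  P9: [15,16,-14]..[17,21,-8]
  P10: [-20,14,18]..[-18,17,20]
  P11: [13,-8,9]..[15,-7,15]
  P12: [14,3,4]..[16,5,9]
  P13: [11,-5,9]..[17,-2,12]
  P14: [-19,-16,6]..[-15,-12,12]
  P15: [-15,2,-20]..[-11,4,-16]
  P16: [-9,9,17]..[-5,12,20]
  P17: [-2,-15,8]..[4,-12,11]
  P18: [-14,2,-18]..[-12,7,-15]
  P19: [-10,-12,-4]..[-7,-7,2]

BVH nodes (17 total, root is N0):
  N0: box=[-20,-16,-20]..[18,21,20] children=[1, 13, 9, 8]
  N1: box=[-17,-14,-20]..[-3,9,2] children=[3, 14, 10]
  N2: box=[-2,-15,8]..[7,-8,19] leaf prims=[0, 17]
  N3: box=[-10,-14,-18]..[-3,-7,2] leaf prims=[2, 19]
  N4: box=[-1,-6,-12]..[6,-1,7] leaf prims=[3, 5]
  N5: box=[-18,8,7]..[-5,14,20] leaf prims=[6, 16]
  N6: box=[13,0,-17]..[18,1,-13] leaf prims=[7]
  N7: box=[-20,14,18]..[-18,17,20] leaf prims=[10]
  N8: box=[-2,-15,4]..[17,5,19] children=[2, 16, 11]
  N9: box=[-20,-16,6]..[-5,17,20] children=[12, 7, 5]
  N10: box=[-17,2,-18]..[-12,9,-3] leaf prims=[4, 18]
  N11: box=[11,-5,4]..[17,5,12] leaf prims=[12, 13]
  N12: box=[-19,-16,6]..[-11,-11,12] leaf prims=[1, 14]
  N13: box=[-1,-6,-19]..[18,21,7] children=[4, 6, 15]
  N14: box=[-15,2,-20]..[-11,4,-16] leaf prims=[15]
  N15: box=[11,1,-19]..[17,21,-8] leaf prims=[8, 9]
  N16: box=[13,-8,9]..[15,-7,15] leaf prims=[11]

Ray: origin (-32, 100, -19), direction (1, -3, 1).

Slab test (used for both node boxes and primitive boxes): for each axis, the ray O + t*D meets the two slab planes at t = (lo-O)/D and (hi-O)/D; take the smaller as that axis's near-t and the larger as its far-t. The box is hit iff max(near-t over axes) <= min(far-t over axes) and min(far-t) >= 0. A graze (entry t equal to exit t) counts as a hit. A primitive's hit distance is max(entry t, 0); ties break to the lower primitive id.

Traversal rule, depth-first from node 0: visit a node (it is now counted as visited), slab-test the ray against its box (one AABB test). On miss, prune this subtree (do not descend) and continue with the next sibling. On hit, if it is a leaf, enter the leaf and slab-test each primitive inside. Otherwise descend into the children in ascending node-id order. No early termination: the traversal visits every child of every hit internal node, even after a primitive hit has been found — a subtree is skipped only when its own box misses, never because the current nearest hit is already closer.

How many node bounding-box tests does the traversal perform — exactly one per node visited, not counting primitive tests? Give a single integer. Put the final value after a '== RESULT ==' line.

Walk:
N0 x:[12,50] y:[79/3,116/3] z:[-1,39] -> hit [79/3,116/3], descend [1, 8, 9, 13]
  N1 x:[15,29] y:[91/3,38] z:[-1,21] -> miss, prune
  N8 x:[30,49] y:[95/3,115/3] z:[23,38] -> hit [95/3,38], descend [2, 11, 16]
    N2 x:[30,39] y:[36,115/3] z:[27,38] -> hit [36,38] leaf, test {P0@t=36, P17(miss)}
    N11 x:[43,49] y:[95/3,35] z:[23,31] -> miss, prune
    N16 x:[45,47] y:[107/3,36] z:[28,34] -> miss, prune
  N9 x:[12,27] y:[83/3,116/3] z:[25,39] -> miss, prune
  N13 x:[31,50] y:[79/3,106/3] z:[0,26] -> miss, prune

8 AABB tests over nodes [0, 1, 8, 2, 11, 16, 9, 13]; 1 leaf entered; closest P0.

== RESULT ==
8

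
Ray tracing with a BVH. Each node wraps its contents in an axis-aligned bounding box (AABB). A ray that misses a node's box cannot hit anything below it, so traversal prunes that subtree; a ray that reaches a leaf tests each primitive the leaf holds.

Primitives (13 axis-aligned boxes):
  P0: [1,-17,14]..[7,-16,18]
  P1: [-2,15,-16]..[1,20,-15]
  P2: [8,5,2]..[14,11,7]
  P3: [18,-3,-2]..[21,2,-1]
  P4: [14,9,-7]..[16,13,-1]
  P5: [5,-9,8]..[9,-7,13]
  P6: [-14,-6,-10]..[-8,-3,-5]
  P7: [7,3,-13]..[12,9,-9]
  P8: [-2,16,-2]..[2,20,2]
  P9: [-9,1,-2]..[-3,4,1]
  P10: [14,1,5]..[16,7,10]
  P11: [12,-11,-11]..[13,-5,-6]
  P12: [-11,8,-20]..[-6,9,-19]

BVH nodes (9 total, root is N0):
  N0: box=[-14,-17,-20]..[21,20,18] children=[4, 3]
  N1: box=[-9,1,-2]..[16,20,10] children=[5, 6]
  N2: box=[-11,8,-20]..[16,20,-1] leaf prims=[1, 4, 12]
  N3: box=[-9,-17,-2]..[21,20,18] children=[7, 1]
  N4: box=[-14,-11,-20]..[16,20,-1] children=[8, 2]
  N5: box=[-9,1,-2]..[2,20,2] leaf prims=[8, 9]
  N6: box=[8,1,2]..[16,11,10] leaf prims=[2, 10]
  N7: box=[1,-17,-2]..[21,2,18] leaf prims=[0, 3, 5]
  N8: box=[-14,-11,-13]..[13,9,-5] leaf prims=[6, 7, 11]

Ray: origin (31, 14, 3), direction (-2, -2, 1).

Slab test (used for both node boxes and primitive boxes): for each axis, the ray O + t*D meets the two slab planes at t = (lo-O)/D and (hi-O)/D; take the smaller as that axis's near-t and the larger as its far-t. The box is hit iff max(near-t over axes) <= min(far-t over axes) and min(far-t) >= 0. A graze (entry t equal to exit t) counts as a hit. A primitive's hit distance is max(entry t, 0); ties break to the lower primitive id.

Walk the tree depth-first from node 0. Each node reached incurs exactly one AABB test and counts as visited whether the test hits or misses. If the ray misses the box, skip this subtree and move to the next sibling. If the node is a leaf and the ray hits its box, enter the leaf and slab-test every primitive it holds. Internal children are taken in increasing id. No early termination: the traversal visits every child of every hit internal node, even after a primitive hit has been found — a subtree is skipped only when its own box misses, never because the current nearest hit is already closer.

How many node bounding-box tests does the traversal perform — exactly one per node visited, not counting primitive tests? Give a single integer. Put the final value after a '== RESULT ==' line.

Walk:
N0 x:[5,45/2] y:[-3,31/2] z:[-23,15] -> hit [5,15], descend [3, 4]
  N3 x:[5,20] y:[-3,31/2] z:[-5,15] -> hit [5,15], descend [1, 7]
    N1 x:[15/2,20] y:[-3,13/2] z:[-5,7] -> miss, prune
    N7 x:[5,15] y:[6,31/2] z:[-5,15] -> hit [6,15] leaf, test {P0@t=15, P3(miss), P5(miss)}
  N4 x:[15/2,45/2] y:[-3,25/2] z:[-23,-4] -> miss, prune

5 AABB tests over nodes [0, 3, 1, 7, 4]; 1 leaf entered; closest P0.

== RESULT ==
5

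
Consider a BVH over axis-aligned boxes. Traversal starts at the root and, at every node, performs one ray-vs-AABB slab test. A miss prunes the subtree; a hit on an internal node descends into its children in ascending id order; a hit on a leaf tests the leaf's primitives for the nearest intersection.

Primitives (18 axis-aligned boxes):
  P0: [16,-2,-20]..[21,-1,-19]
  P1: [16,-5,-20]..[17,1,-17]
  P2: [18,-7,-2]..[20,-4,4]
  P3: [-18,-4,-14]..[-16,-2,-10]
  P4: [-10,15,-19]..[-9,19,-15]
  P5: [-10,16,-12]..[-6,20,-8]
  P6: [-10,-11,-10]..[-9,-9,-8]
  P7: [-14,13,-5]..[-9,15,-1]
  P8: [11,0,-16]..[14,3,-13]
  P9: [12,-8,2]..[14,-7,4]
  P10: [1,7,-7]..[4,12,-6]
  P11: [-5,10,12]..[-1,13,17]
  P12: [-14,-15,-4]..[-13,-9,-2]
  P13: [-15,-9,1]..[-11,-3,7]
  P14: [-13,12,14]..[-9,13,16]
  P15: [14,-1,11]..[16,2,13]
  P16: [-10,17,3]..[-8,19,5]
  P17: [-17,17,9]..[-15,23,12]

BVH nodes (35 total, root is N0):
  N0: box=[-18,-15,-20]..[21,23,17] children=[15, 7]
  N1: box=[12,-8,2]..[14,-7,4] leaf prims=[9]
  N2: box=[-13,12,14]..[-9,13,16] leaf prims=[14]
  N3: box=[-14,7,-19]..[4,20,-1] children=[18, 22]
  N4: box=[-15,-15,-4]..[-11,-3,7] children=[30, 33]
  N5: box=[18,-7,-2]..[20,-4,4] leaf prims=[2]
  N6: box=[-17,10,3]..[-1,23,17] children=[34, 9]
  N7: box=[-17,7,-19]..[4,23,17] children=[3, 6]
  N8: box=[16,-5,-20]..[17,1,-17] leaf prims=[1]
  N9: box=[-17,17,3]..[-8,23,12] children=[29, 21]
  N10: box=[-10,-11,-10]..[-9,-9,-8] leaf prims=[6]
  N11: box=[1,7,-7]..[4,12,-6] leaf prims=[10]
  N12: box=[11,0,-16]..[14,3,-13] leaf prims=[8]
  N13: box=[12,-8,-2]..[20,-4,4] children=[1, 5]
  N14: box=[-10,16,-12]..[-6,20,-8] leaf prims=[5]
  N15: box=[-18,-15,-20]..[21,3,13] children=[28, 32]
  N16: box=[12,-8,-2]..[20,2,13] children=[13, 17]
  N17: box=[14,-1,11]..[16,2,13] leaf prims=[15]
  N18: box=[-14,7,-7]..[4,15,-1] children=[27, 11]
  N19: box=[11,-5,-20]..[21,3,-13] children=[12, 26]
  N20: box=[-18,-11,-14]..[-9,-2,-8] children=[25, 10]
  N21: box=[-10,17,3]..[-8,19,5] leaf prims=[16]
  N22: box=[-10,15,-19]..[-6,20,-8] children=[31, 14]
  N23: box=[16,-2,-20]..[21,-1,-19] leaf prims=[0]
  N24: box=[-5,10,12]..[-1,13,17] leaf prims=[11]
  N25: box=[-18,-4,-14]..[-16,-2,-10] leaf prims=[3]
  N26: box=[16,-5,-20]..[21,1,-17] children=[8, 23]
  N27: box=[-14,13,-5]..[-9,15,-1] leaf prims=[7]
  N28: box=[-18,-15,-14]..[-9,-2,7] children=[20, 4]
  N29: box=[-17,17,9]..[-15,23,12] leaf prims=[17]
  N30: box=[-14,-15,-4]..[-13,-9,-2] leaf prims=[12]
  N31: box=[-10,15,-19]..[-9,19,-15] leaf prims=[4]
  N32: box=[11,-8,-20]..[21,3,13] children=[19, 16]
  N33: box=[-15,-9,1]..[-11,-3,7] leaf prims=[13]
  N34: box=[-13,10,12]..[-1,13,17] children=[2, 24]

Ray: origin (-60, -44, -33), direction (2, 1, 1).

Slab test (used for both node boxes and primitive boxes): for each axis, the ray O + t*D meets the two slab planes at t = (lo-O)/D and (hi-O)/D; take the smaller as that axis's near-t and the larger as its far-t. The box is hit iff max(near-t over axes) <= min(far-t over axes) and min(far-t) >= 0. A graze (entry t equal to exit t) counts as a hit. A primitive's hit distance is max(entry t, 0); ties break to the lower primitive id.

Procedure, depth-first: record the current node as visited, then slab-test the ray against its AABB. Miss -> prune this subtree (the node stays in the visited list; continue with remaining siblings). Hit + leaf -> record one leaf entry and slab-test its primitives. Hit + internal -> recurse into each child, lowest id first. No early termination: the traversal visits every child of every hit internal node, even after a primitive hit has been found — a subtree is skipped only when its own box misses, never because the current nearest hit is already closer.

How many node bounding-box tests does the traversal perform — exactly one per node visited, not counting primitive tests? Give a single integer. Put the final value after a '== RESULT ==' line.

Traverse from the root:
N0 x:[21,81/2] y:[29,67] z:[13,50] -> hit [29,81/2], descend [7, 15]
  N7 x:[43/2,32] y:[51,67] z:[14,50] -> miss, prune
  N15 x:[21,81/2] y:[29,47] z:[13,46] -> hit [29,81/2], descend [28, 32]
    N28 x:[21,51/2] y:[29,42] z:[19,40] -> miss, prune
    N32 x:[71/2,81/2] y:[36,47] z:[13,46] -> hit [36,81/2], descend [16, 19]
      N16 x:[36,40] y:[36,46] z:[31,46] -> hit [36,40], descend [13, 17]
        N13 x:[36,40] y:[36,40] z:[31,37] -> hit [36,37], descend [1, 5]
          N1 x:[36,37] y:[36,37] z:[35,37] -> hit [36,37] leaf, test {P9@t=36}
          N5 x:[39,40] y:[37,40] z:[31,37] -> miss, prune
        N17 x:[37,38] y:[43,46] z:[44,46] -> miss, prune
      N19 x:[71/2,81/2] y:[39,47] z:[13,20] -> miss, prune

11 AABB tests over nodes [0, 7, 15, 28, 32, 16, 13, 1, 5, 17, 19]; 1 leaf entered; closest P9.

== RESULT ==
11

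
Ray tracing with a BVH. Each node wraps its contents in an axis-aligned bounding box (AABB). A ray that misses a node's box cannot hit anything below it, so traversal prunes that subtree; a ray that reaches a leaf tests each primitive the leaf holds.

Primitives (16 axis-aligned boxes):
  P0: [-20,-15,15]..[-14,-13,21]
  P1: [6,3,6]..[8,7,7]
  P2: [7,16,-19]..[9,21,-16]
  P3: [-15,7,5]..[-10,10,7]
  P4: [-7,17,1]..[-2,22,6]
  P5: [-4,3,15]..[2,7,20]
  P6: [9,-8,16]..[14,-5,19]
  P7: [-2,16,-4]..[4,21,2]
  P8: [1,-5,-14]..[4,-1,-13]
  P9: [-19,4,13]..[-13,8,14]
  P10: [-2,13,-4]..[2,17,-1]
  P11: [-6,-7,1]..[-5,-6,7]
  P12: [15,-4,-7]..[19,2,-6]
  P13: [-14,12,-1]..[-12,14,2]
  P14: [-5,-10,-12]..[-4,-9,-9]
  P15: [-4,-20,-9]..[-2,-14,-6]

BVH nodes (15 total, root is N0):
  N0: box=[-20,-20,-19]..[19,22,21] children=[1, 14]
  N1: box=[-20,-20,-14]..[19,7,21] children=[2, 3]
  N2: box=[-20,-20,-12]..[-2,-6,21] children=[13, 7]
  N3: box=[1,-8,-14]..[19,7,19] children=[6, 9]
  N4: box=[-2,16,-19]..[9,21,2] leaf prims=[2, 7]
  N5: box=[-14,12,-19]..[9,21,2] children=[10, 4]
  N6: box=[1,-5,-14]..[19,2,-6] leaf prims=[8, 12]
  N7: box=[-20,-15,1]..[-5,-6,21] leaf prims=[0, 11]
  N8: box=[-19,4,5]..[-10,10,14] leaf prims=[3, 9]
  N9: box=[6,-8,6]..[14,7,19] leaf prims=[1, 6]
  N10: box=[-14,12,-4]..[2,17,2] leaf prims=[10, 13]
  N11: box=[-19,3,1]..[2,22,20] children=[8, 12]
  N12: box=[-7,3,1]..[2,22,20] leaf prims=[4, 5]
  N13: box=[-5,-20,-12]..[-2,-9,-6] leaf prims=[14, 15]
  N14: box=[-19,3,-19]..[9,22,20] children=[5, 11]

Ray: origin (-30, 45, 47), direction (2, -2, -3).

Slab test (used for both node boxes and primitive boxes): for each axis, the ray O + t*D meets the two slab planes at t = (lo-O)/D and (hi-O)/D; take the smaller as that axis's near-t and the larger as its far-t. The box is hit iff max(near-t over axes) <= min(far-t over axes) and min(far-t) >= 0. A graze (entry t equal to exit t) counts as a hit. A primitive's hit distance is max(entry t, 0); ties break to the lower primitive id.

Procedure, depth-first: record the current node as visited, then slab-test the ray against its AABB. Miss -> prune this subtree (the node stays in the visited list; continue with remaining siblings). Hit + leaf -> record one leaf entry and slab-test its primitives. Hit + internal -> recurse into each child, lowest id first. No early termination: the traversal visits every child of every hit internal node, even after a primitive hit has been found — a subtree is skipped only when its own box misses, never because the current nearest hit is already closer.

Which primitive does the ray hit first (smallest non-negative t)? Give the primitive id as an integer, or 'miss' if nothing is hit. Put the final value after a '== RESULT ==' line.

Trace the traversal:
N0 x:[5,49/2] y:[23/2,65/2] z:[26/3,22] -> hit [23/2,22], descend [1, 14]
  N1 x:[5,49/2] y:[19,65/2] z:[26/3,61/3] -> hit [19,61/3], descend [2, 3]
    N2 x:[5,14] y:[51/2,65/2] z:[26/3,59/3] -> miss, prune
    N3 x:[31/2,49/2] y:[19,53/2] z:[28/3,61/3] -> hit [19,61/3], descend [6, 9]
      N6 x:[31/2,49/2] y:[43/2,25] z:[53/3,61/3] -> miss, prune
      N9 x:[18,22] y:[19,53/2] z:[28/3,41/3] -> miss, prune
  N14 x:[11/2,39/2] y:[23/2,21] z:[9,22] -> hit [23/2,39/2], descend [5, 11]
    N5 x:[8,39/2] y:[12,33/2] z:[15,22] -> hit [15,33/2], descend [4, 10]
      N4 x:[14,39/2] y:[12,29/2] z:[15,22] -> miss, prune
      N10 x:[8,16] y:[14,33/2] z:[15,17] -> hit [15,16] leaf, test {P10@t=16, P13(miss)}
    N11 x:[11/2,16] y:[23/2,21] z:[9,46/3] -> hit [23/2,46/3], descend [8, 12]
      N8 x:[11/2,10] y:[35/2,41/2] z:[11,14] -> miss, prune
      N12 x:[23/2,16] y:[23/2,21] z:[9,46/3] -> hit [23/2,46/3] leaf, test {P4@t=41/3, P5(miss)}

order=[0, 1, 2, 3, 6, 9, 14, 5, 4, 10, 11, 8, 12]  |boxes|=13  |leaves|=2  hit=P4

== RESULT ==
4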